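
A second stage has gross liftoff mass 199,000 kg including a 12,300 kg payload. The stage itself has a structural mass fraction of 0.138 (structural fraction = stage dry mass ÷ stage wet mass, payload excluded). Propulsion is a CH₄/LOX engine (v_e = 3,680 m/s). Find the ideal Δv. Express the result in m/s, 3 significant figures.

Δv ≈ 6090 m/s

Stage wet mass = m₀ − payload = 199,000 − 12,300 = 186,700 kg.
Stage dry mass = ε × stage wet mass = 0.138 × 186,700 = 25,764.6 kg.
Burnout mass m_f = stage dry + payload = 25,764.6 + 12,300 = 38,064.6 kg.
Δv = v_e · ln(199,000/38,064.6) = 3680.0 × ln(5.228) = 3680.0 × 1.6540 ≈ 6087 m/s.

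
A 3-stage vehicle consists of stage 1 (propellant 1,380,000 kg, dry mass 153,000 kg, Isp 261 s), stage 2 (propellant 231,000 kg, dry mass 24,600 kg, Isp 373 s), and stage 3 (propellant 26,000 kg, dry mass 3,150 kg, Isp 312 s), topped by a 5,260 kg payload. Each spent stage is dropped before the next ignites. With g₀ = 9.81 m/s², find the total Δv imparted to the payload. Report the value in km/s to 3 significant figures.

Ignition mass of stage 1 = 1,380,000+153,000 + 231,000+24,600 + 26,000+3,150 + 5,260 = 1,823,010 kg.
Stage 1: m₀ = 1,823,010 kg, m_f = 1,823,010 − 1,380,000 = 443,010 kg; Δv = 261×9.81×ln(4.115) = 2560.4×1.4147 ≈ 3622 m/s.
Stage 2: m₀ = 290,010 kg, m_f = 290,010 − 231,000 = 59,010 kg; Δv = 373×9.81×ln(4.915) = 3659.1×1.5922 ≈ 5826 m/s.
Stage 3: m₀ = 34,410 kg, m_f = 34,410 − 26,000 = 8,410 kg; Δv = 312×9.81×ln(4.092) = 3060.7×1.4089 ≈ 4312 m/s.
Total Δv = 3622 + 5826 + 4312 = 13760 m/s.

Δv ≈ 13.8 km/s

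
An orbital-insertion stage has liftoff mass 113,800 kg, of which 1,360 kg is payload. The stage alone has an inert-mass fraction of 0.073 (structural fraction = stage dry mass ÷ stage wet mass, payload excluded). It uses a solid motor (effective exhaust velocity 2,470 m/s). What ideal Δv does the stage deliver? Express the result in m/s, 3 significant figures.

Stage wet mass = m₀ − payload = 113,800 − 1,360 = 112,440 kg.
Stage dry mass = ε × stage wet mass = 0.073 × 112,440 = 8,208.12 kg.
Burnout mass m_f = stage dry + payload = 8,208.12 + 1,360 = 9,568.12 kg.
Using Δv = v_e ln(m₀/m_f): Δv = v_e · ln(113,800/9,568.12) = 2470.0 × ln(11.89) = 2470.0 × 2.4760 ≈ 6116 m/s.

Δv ≈ 6120 m/s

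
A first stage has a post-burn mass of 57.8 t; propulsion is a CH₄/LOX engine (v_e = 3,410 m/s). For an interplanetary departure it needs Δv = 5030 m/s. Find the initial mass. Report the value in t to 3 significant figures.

m₀/m_f = exp(Δv / v_e) = exp(5030 / 3410.0) = exp(1.4751) = 4.3714.
m₀ = m_f × 4.3714 = 57.8 × 4.3714 = 252.667 t.

initial mass ≈ 253 t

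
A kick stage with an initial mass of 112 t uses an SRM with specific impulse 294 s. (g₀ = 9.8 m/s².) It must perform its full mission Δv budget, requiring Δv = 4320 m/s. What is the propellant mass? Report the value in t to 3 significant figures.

propellant mass ≈ 87.0 t

v_e = Isp · g₀ = 294 × 9.8 = 2881.2 m/s.
By the Tsiolkovsky rocket equation, m₀/m_f = exp(Δv / v_e) = exp(4320 / 2881.2) = exp(1.4994) = 4.4789.
m_f = 112 / 4.4789 = 25.0061 t, so propellant = m₀ − m_f = 112 − 25.0061 = 86.9939 t.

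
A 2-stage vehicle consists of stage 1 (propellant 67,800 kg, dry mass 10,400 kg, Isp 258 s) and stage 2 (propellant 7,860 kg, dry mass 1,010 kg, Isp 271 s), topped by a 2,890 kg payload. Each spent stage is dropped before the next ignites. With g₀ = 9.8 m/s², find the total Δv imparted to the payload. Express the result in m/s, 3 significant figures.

Δv ≈ 6470 m/s

Ignition mass of stage 1 = 67,800+10,400 + 7,860+1,010 + 2,890 = 89,960 kg.
Stage 1: m₀ = 89,960 kg, m_f = 89,960 − 67,800 = 22,160 kg; Δv = 258×9.8×ln(4.06) = 2528.4×1.4011 ≈ 3542 m/s.
Stage 2: m₀ = 11,760 kg, m_f = 11,760 − 7,860 = 3,900 kg; Δv = 271×9.8×ln(3.015) = 2655.8×1.1037 ≈ 2931 m/s.
Total Δv = 3542 + 2931 = 6473 m/s.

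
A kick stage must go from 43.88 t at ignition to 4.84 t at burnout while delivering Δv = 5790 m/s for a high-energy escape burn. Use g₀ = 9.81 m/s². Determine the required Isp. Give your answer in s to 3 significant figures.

Isp ≈ 268 s

ln(m₀/m_f) = ln(43880/4840) = ln(9.066) = 2.2045.
v_e = Δv / ln(m₀/m_f) = 5790 / 2.2045 = 2626.4 m/s.
Isp = v_e / g₀ = 2626.4 / 9.81 = 267.7 s.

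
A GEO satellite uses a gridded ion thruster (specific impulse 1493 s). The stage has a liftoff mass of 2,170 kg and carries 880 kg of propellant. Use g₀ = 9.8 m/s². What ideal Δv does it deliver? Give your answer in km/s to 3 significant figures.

v_e = Isp · g₀ = 1493 × 9.8 = 14631.4 m/s.
m_f = m₀ − m_prop = 2,170 − 880 = 1,290 kg.
Δv = v_e · ln(m₀/m_f) = 14631.4 × ln(1.682) = 14631.4 × 0.5201 ≈ 7609.6 m/s.

Δv ≈ 7.61 km/s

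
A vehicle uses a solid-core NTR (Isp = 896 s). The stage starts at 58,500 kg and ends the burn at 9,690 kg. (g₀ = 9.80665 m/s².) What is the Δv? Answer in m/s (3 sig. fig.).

v_e = Isp · g₀ = 896 × 9.80665 = 8786.8 m/s.
Δv = v_e · ln(m₀/m_f) = 8786.8 × ln(6.037) = 8786.8 × 1.7979 ≈ 15798.0 m/s.

Δv ≈ 15800 m/s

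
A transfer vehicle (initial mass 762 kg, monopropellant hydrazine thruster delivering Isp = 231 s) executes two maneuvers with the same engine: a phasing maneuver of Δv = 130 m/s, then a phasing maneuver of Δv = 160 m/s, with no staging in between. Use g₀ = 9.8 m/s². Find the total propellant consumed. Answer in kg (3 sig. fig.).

total propellant consumed ≈ 91.6 kg

v_e = Isp · g₀ = 231 × 9.8 = 2263.8 m/s.
After the first burn: m = 762 × exp(−130/2263.8) = 762 × 0.94419 = 719.473 kg.
After the second burn: m = 719.473 × exp(−160/2263.8) = 719.473 × 0.93176 = 670.376 kg.
Total propellant = m₀ − m_final = 762 − 670.376 = 91.624 kg.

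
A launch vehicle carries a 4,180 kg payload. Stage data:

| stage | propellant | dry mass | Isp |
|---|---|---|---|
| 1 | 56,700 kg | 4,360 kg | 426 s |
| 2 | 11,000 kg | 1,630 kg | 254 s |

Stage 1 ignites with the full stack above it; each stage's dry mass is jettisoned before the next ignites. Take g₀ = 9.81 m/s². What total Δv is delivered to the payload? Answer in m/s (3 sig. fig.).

Ignition mass of stage 1 = 56,700+4,360 + 11,000+1,630 + 4,180 = 77,870 kg.
Stage 1: m₀ = 77,870 kg, m_f = 77,870 − 56,700 = 21,170 kg; Δv = 426×9.81×ln(3.678) = 4179.1×1.3025 ≈ 5443 m/s.
Stage 2: m₀ = 16,810 kg, m_f = 16,810 − 11,000 = 5,810 kg; Δv = 254×9.81×ln(2.893) = 2491.7×1.0624 ≈ 2647 m/s.
Total Δv = 5443 + 2647 = 8090 m/s.

Δv ≈ 8090 m/s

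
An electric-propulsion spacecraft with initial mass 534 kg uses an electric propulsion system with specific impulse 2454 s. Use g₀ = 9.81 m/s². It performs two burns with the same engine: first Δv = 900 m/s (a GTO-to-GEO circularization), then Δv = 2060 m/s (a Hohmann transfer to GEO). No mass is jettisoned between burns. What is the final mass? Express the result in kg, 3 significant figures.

final mass ≈ 472 kg

v_e = Isp · g₀ = 2454 × 9.81 = 24073.7 m/s.
After the first burn: m = 534 × exp(−900/24073.7) = 534 × 0.96331 = 514.408 kg.
After the second burn: m = 514.408 × exp(−2060/24073.7) = 514.408 × 0.91799 = 472.221 kg.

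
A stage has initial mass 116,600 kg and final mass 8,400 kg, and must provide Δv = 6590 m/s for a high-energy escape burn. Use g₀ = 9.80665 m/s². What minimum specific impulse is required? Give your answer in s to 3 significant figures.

ln(m₀/m_f) = ln(116600/8400) = ln(13.88) = 2.6305.
v_e = Δv / ln(m₀/m_f) = 6590 / 2.6305 = 2505.2 m/s.
Isp = v_e / g₀ = 2505.2 / 9.80665 = 255.5 s.

Isp ≈ 255 s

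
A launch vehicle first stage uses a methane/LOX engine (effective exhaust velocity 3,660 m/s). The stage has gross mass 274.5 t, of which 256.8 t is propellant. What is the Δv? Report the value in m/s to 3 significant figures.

Δv ≈ 10000 m/s

m_f = m₀ − m_prop = 274.5 − 256.8 = 17.7 t.
Using Δv = v_e ln(m₀/m_f): Δv = v_e · ln(m₀/m_f) = 3660.0 × ln(15.51) = 3660.0 × 2.7414 ≈ 10033.5 m/s.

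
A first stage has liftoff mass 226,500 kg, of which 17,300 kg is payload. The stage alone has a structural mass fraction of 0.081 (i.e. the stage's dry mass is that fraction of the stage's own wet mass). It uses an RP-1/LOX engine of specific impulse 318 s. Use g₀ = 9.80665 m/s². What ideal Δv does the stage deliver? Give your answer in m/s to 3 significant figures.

Δv ≈ 5890 m/s

Stage wet mass = m₀ − payload = 226,500 − 17,300 = 209,200 kg.
Stage dry mass = ε × stage wet mass = 0.081 × 209,200 = 16,945.2 kg.
Burnout mass m_f = stage dry + payload = 16,945.2 + 17,300 = 34,245.2 kg.
v_e = Isp · g₀ = 318 × 9.80665 = 3118.5 m/s.
Δv = v_e · ln(226,500/34,245.2) = 3118.5 × ln(6.614) = 3118.5 × 1.8892 ≈ 5891 m/s.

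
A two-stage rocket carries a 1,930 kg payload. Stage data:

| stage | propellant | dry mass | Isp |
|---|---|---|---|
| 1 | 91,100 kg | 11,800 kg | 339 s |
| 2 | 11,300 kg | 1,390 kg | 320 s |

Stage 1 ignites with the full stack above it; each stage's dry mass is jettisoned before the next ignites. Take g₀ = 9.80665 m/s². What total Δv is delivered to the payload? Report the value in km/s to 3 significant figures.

Ignition mass of stage 1 = 91,100+11,800 + 11,300+1,390 + 1,930 = 117,520 kg.
Stage 1: m₀ = 117,520 kg, m_f = 117,520 − 91,100 = 26,420 kg; Δv = 339×9.80665×ln(4.448) = 3324.5×1.4925 ≈ 4962 m/s.
Stage 2: m₀ = 14,620 kg, m_f = 14,620 − 11,300 = 3,320 kg; Δv = 320×9.80665×ln(4.404) = 3138.1×1.4824 ≈ 4652 m/s.
Total Δv = 4962 + 4652 = 9614 m/s.

Δv ≈ 9.61 km/s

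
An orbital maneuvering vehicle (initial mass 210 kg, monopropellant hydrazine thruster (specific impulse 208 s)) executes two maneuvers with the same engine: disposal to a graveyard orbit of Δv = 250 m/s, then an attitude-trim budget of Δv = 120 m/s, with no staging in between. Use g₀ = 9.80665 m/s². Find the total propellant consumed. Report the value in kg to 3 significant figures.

total propellant consumed ≈ 34.8 kg

v_e = Isp · g₀ = 208 × 9.80665 = 2039.8 m/s.
After the first burn: m = 210 × exp(−250/2039.8) = 210 × 0.88465 = 185.777 kg.
After the second burn: m = 185.777 × exp(−120/2039.8) = 185.777 × 0.94287 = 175.164 kg.
Total propellant = m₀ − m_final = 210 − 175.164 = 34.836 kg.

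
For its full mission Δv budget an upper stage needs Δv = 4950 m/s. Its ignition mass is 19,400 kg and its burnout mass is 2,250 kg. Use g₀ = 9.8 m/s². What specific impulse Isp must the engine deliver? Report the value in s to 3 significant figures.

Isp ≈ 234 s

ln(m₀/m_f) = ln(19400/2250) = ln(8.622) = 2.1543.
From the ideal rocket equation, v_e = Δv / ln(m₀/m_f) = 4950 / 2.1543 = 2297.7 m/s.
Isp = v_e / g₀ = 2297.7 / 9.8 = 234.5 s.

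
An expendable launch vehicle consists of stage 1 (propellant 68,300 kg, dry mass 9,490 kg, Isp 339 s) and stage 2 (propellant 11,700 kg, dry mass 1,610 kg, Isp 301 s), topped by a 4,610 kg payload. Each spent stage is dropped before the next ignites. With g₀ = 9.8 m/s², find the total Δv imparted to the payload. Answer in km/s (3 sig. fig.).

Ignition mass of stage 1 = 68,300+9,490 + 11,700+1,610 + 4,610 = 95,710 kg.
Stage 1: m₀ = 95,710 kg, m_f = 95,710 − 68,300 = 27,410 kg; Δv = 339×9.8×ln(3.492) = 3322.2×1.2504 ≈ 4154 m/s.
Stage 2: m₀ = 17,920 kg, m_f = 17,920 − 11,700 = 6,220 kg; Δv = 301×9.8×ln(2.881) = 2949.8×1.0581 ≈ 3121 m/s.
Total Δv = 4154 + 3121 = 7275 m/s.

Δv ≈ 7.28 km/s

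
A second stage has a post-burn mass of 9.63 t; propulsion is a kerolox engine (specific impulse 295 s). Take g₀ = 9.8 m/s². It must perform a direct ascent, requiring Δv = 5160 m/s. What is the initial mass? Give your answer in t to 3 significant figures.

v_e = Isp · g₀ = 295 × 9.8 = 2891.0 m/s.
By the Tsiolkovsky rocket equation, m₀/m_f = exp(Δv / v_e) = exp(5160 / 2891.0) = exp(1.7848) = 5.9587.
m₀ = m_f × 5.9587 = 9.63 × 5.9587 = 57.3823 t.

initial mass ≈ 57.4 t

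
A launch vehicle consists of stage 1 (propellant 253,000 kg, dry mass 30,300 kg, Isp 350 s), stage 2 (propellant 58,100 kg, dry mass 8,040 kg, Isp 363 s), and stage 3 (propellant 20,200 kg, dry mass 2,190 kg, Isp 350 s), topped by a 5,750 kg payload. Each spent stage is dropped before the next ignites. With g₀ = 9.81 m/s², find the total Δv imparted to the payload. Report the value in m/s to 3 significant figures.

Ignition mass of stage 1 = 253,000+30,300 + 58,100+8,040 + 20,200+2,190 + 5,750 = 377,580 kg.
Stage 1: m₀ = 377,580 kg, m_f = 377,580 − 253,000 = 124,580 kg; Δv = 350×9.81×ln(3.031) = 3433.5×1.1088 ≈ 3807 m/s.
Stage 2: m₀ = 94,280 kg, m_f = 94,280 − 58,100 = 36,180 kg; Δv = 363×9.81×ln(2.606) = 3561.0×0.9578 ≈ 3411 m/s.
Stage 3: m₀ = 28,140 kg, m_f = 28,140 − 20,200 = 7,940 kg; Δv = 350×9.81×ln(3.544) = 3433.5×1.2653 ≈ 4344 m/s.
Total Δv = 3807 + 3411 + 4344 = 11562 m/s.

Δv ≈ 11600 m/s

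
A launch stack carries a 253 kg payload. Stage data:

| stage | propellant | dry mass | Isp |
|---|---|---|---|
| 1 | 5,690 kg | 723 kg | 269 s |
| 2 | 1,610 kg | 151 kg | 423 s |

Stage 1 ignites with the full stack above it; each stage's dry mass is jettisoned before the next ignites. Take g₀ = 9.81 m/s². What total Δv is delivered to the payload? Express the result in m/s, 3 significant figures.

Ignition mass of stage 1 = 5,690+723 + 1,610+151 + 253 = 8,427 kg.
Stage 1: m₀ = 8,427 kg, m_f = 8,427 − 5,690 = 2,737 kg; Δv = 269×9.81×ln(3.079) = 2638.9×1.1246 ≈ 2968 m/s.
Stage 2: m₀ = 2,014 kg, m_f = 2,014 − 1,610 = 404 kg; Δv = 423×9.81×ln(4.985) = 4149.6×1.6065 ≈ 6666 m/s.
Total Δv = 2968 + 6666 = 9634 m/s.

Δv ≈ 9630 m/s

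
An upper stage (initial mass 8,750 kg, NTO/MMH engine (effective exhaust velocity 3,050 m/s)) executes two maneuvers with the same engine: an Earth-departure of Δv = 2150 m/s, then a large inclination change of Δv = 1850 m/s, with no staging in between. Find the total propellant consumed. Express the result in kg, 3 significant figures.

total propellant consumed ≈ 6390 kg

After the first burn: m = 8750 × exp(−2150/3050.0) = 8750 × 0.49415 = 4,323.81 kg.
After the second burn: m = 4,323.81 × exp(−1850/3050.0) = 4,323.81 × 0.54522 = 2,357.43 kg.
Total propellant = m₀ − m_final = 8750 − 2,357.43 = 6,392.57 kg.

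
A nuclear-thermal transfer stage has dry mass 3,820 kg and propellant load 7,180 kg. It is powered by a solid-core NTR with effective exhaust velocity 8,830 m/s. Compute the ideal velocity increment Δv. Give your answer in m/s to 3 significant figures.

Δv ≈ 9340 m/s

m₀ = m_dry + m_prop = 3,820 + 7,180 = 11,000 kg.
Δv = v_e · ln(m₀/m_f) = 8830.0 × ln(2.88) = 8830.0 × 1.0576 ≈ 9339.0 m/s.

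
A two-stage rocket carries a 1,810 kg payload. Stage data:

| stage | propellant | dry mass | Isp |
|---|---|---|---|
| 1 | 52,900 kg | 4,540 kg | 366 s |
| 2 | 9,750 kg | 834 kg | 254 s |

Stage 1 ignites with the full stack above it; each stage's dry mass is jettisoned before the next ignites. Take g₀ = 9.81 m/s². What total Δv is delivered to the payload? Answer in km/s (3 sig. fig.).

Δv ≈ 8.94 km/s

Ignition mass of stage 1 = 52,900+4,540 + 9,750+834 + 1,810 = 69,834 kg.
Stage 1: m₀ = 69,834 kg, m_f = 69,834 − 52,900 = 16,934 kg; Δv = 366×9.81×ln(4.124) = 3590.5×1.4168 ≈ 5087 m/s.
Stage 2: m₀ = 12,394 kg, m_f = 12,394 − 9,750 = 2,644 kg; Δv = 254×9.81×ln(4.688) = 2491.7×1.5449 ≈ 3850 m/s.
Total Δv = 5087 + 3850 = 8937 m/s.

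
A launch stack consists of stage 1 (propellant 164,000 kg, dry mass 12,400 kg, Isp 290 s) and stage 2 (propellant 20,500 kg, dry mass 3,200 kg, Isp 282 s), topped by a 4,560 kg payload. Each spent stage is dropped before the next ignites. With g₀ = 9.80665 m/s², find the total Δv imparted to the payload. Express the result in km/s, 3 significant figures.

Ignition mass of stage 1 = 164,000+12,400 + 20,500+3,200 + 4,560 = 204,660 kg.
Stage 1: m₀ = 204,660 kg, m_f = 204,660 − 164,000 = 40,660 kg; Δv = 290×9.80665×ln(5.033) = 2843.9×1.6161 ≈ 4596 m/s.
Stage 2: m₀ = 28,260 kg, m_f = 28,260 − 20,500 = 7,760 kg; Δv = 282×9.80665×ln(3.642) = 2765.5×1.2925 ≈ 3574 m/s.
Total Δv = 4596 + 3574 = 8170 m/s.

Δv ≈ 8.17 km/s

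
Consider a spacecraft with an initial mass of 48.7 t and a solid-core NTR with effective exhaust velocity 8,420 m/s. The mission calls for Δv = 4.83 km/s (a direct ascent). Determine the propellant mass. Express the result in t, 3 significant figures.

m₀/m_f = exp(Δv / v_e) = exp(4830 / 8420.0) = exp(0.5736) = 1.7747.
m_f = 48.7 / 1.7747 = 27.4413 t, so propellant = m₀ − m_f = 48.7 − 27.4413 = 21.2587 t.

propellant mass ≈ 21.3 t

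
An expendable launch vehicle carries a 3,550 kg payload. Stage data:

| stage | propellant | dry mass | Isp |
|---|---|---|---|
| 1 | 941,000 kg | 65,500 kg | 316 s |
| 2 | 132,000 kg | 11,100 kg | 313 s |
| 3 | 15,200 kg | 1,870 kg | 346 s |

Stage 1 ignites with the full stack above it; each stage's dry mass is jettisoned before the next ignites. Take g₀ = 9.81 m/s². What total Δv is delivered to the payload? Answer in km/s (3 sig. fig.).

Ignition mass of stage 1 = 941,000+65,500 + 132,000+11,100 + 15,200+1,870 + 3,550 = 1,170,220 kg.
Stage 1: m₀ = 1,170,220 kg, m_f = 1,170,220 − 941,000 = 229,220 kg; Δv = 316×9.81×ln(5.105) = 3100.0×1.6303 ≈ 5054 m/s.
Stage 2: m₀ = 163,720 kg, m_f = 163,720 − 132,000 = 31,720 kg; Δv = 313×9.81×ln(5.161) = 3070.5×1.6412 ≈ 5039 m/s.
Stage 3: m₀ = 20,620 kg, m_f = 20,620 − 15,200 = 5,420 kg; Δv = 346×9.81×ln(3.804) = 3394.3×1.3362 ≈ 4535 m/s.
Total Δv = 5054 + 5039 + 4535 = 14628 m/s.

Δv ≈ 14.6 km/s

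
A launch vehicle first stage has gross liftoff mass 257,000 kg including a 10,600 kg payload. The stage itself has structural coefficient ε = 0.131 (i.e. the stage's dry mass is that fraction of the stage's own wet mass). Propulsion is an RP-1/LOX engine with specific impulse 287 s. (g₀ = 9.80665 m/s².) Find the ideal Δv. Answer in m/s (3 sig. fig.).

Stage wet mass = m₀ − payload = 257,000 − 10,600 = 246,400 kg.
Stage dry mass = ε × stage wet mass = 0.131 × 246,400 = 32,278.4 kg.
Burnout mass m_f = stage dry + payload = 32,278.4 + 10,600 = 42,878.4 kg.
v_e = Isp · g₀ = 287 × 9.80665 = 2814.5 m/s.
Rocket equation: Δv = v_e · ln(257,000/42,878.4) = 2814.5 × ln(5.994) = 2814.5 × 1.7907 ≈ 5040 m/s.

Δv ≈ 5040 m/s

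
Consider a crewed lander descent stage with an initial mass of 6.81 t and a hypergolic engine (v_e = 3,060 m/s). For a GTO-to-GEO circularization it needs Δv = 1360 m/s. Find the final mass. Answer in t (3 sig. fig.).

By the Tsiolkovsky rocket equation, m₀/m_f = exp(Δv / v_e) = exp(1360 / 3060.0) = exp(0.4444) = 1.5596.
m_f = m₀ / 1.5596 = 6.81 / 1.5596 = 4.3665 t.

final mass ≈ 4.37 t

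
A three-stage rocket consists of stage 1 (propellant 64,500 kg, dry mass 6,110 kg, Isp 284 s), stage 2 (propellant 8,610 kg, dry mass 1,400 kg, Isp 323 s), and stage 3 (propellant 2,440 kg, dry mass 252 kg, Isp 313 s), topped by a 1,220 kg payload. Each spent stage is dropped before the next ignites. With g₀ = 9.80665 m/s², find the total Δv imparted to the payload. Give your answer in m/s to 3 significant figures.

Ignition mass of stage 1 = 64,500+6,110 + 8,610+1,400 + 2,440+252 + 1,220 = 84,532 kg.
Stage 1: m₀ = 84,532 kg, m_f = 84,532 − 64,500 = 20,032 kg; Δv = 284×9.80665×ln(4.22) = 2785.1×1.4398 ≈ 4010 m/s.
Stage 2: m₀ = 13,922 kg, m_f = 13,922 − 8,610 = 5,312 kg; Δv = 323×9.80665×ln(2.621) = 3167.5×0.9635 ≈ 3052 m/s.
Stage 3: m₀ = 3,912 kg, m_f = 3,912 − 2,440 = 1,472 kg; Δv = 313×9.80665×ln(2.658) = 3069.5×0.9774 ≈ 3000 m/s.
Total Δv = 4010 + 3052 + 3000 = 10062 m/s.

Δv ≈ 10100 m/s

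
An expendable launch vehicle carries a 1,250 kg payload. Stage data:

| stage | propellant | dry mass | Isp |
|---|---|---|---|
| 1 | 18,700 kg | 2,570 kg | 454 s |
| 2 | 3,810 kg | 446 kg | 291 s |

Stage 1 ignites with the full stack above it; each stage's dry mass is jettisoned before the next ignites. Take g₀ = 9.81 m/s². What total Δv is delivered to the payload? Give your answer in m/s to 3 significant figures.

Δv ≈ 8700 m/s

Ignition mass of stage 1 = 18,700+2,570 + 3,810+446 + 1,250 = 26,776 kg.
Stage 1: m₀ = 26,776 kg, m_f = 26,776 − 18,700 = 8,076 kg; Δv = 454×9.81×ln(3.316) = 4453.7×1.1986 ≈ 5338 m/s.
Stage 2: m₀ = 5,506 kg, m_f = 5,506 − 3,810 = 1,696 kg; Δv = 291×9.81×ln(3.246) = 2854.7×1.1776 ≈ 3362 m/s.
Total Δv = 5338 + 3362 = 8700 m/s.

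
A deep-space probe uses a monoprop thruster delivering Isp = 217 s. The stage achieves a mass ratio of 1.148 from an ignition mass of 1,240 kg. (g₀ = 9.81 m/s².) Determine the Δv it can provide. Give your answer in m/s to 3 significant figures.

Δv ≈ 294 m/s

v_e = Isp · g₀ = 217 × 9.81 = 2128.8 m/s.
From the ideal rocket equation, Δv = v_e · ln(1.148) = 2128.8 × 0.1380 ≈ 293.8 m/s.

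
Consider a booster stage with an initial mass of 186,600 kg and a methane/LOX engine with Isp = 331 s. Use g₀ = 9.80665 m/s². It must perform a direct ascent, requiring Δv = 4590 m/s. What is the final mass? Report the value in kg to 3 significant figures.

v_e = Isp · g₀ = 331 × 9.80665 = 3246.0 m/s.
Using Δv = v_e ln(m₀/m_f): m₀/m_f = exp(Δv / v_e) = exp(4590 / 3246.0) = exp(1.4140) = 4.1126.
m_f = m₀ / 4.1126 = 186,600 / 4.1126 = 45,372.8 kg.

final mass ≈ 45400 kg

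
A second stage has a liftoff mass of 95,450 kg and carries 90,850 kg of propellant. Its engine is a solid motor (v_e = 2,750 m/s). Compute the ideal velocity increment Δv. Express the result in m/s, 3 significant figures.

m_f = m₀ − m_prop = 95,450 − 90,850 = 4,600 kg.
Δv = v_e · ln(m₀/m_f) = 2750.0 × ln(20.75) = 2750.0 × 3.0325 ≈ 8339.5 m/s.

Δv ≈ 8340 m/s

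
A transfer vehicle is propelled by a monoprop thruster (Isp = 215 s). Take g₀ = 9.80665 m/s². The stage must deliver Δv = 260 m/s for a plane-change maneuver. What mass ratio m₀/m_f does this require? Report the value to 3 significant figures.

mass ratio ≈ 1.13

v_e = Isp · g₀ = 215 × 9.80665 = 2108.4 m/s.
Using Δv = v_e ln(m₀/m_f): m₀/m_f = exp(Δv / v_e) = exp(260 / 2108.4) = exp(0.1233) = 1.1312.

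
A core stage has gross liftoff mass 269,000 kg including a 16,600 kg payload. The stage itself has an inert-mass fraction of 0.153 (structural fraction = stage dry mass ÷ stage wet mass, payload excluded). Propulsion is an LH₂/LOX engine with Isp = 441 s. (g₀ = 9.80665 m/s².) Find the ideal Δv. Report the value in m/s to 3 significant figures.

Stage wet mass = m₀ − payload = 269,000 − 16,600 = 252,400 kg.
Stage dry mass = ε × stage wet mass = 0.153 × 252,400 = 38,617.2 kg.
Burnout mass m_f = stage dry + payload = 38,617.2 + 16,600 = 55,217.2 kg.
v_e = Isp · g₀ = 441 × 9.80665 = 4324.7 m/s.
Δv = v_e · ln(269,000/55,217.2) = 4324.7 × ln(4.872) = 4324.7 × 1.5834 ≈ 6848 m/s.

Δv ≈ 6850 m/s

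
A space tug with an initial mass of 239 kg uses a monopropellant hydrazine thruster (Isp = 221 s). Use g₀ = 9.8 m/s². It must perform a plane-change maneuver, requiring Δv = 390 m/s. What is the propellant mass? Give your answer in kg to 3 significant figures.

v_e = Isp · g₀ = 221 × 9.8 = 2165.8 m/s.
m₀/m_f = exp(Δv / v_e) = exp(390 / 2165.8) = exp(0.1801) = 1.1973.
m_f = 239 / 1.1973 = 199.616 kg, so propellant = m₀ − m_f = 239 − 199.616 = 39.384 kg.

propellant mass ≈ 39.4 kg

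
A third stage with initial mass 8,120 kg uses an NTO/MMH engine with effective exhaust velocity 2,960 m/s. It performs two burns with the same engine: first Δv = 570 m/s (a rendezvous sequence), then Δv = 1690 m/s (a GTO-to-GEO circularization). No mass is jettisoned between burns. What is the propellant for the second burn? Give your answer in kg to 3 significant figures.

After the first burn: m = 8120 × exp(−570/2960.0) = 8120 × 0.82484 = 6,697.7 kg.
After the second burn: m = 6,697.7 × exp(−1690/2960.0) = 6,697.7 × 0.56499 = 3,784.13 kg.
Second-burn propellant = 6,697.7 − 3,784.13 = 2,913.57 kg.

propellant for the second burn ≈ 2910 kg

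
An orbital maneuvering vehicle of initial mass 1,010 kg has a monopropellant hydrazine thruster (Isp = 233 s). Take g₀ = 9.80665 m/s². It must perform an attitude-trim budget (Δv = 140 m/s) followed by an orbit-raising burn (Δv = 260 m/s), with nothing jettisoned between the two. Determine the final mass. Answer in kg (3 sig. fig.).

final mass ≈ 848 kg

v_e = Isp · g₀ = 233 × 9.80665 = 2284.9 m/s.
After the first burn: m = 1010 × exp(−140/2284.9) = 1010 × 0.94057 = 949.976 kg.
After the second burn: m = 949.976 × exp(−260/2284.9) = 949.976 × 0.89245 = 847.806 kg.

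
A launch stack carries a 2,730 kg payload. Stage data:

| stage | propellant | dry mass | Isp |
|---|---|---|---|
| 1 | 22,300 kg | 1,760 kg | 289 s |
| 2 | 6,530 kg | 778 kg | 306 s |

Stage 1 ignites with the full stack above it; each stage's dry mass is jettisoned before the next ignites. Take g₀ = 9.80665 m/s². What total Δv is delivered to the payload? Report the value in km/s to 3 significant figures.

Ignition mass of stage 1 = 22,300+1,760 + 6,530+778 + 2,730 = 34,098 kg.
Stage 1: m₀ = 34,098 kg, m_f = 34,098 − 22,300 = 11,798 kg; Δv = 289×9.80665×ln(2.89) = 2834.1×1.0613 ≈ 3008 m/s.
Stage 2: m₀ = 10,038 kg, m_f = 10,038 − 6,530 = 3,508 kg; Δv = 306×9.80665×ln(2.861) = 3000.8×1.0513 ≈ 3155 m/s.
Total Δv = 3008 + 3155 = 6163 m/s.

Δv ≈ 6.16 km/s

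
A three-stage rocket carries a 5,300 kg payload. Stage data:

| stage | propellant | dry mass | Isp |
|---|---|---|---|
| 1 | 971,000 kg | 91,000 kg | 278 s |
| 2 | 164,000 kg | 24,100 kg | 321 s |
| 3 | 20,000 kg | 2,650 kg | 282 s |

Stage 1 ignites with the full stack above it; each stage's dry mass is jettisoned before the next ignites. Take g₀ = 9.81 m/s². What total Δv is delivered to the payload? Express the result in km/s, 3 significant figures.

Ignition mass of stage 1 = 971,000+91,000 + 164,000+24,100 + 20,000+2,650 + 5,300 = 1,278,050 kg.
Stage 1: m₀ = 1,278,050 kg, m_f = 1,278,050 − 971,000 = 307,050 kg; Δv = 278×9.81×ln(4.162) = 2727.2×1.4261 ≈ 3889 m/s.
Stage 2: m₀ = 216,050 kg, m_f = 216,050 − 164,000 = 52,050 kg; Δv = 321×9.81×ln(4.151) = 3149.0×1.4233 ≈ 4482 m/s.
Stage 3: m₀ = 27,950 kg, m_f = 27,950 − 20,000 = 7,950 kg; Δv = 282×9.81×ln(3.516) = 2766.4×1.2572 ≈ 3478 m/s.
Total Δv = 3889 + 4482 + 3478 = 11849 m/s.

Δv ≈ 11.8 km/s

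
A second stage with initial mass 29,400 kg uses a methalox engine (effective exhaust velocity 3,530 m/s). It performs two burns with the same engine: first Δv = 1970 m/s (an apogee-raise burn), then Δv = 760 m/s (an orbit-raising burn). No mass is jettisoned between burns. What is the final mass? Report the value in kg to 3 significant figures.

After the first burn: m = 29400 × exp(−1970/3530.0) = 29400 × 0.57231 = 16,825.9 kg.
After the second burn: m = 16,825.9 × exp(−760/3530.0) = 16,825.9 × 0.80630 = 13,566.7 kg.

final mass ≈ 13600 kg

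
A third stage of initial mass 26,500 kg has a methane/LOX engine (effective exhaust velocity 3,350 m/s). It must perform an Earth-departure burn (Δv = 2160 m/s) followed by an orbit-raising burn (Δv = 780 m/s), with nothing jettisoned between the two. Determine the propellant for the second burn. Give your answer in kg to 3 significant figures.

After the first burn: m = 26500 × exp(−2160/3350.0) = 26500 × 0.52478 = 13,906.7 kg.
After the second burn: m = 13,906.7 × exp(−780/3350.0) = 13,906.7 × 0.79228 = 11,018 kg.
Second-burn propellant = 13,906.7 − 11,018 = 2,888.7 kg.

propellant for the second burn ≈ 2890 kg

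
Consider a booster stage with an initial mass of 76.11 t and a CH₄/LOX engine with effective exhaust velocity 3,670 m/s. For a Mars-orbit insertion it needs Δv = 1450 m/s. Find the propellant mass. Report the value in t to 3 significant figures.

From the ideal rocket equation, m₀/m_f = exp(Δv / v_e) = exp(1450 / 3670.0) = exp(0.3951) = 1.4845.
m_f = 76.11 / 1.4845 = 51.2698 t, so propellant = m₀ − m_f = 76.11 − 51.2698 = 24.8402 t.

propellant mass ≈ 24.8 t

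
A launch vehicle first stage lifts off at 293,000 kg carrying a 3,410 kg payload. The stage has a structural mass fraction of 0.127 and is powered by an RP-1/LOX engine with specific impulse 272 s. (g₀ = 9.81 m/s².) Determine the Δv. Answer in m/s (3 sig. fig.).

Stage wet mass = m₀ − payload = 293,000 − 3,410 = 289,590 kg.
Stage dry mass = ε × stage wet mass = 0.127 × 289,590 = 36,777.9 kg.
Burnout mass m_f = stage dry + payload = 36,777.9 + 3,410 = 40,187.9 kg.
v_e = Isp · g₀ = 272 × 9.81 = 2668.3 m/s.
From the ideal rocket equation, Δv = v_e · ln(293,000/40,187.9) = 2668.3 × ln(7.291) = 2668.3 × 1.9866 ≈ 5301 m/s.

Δv ≈ 5300 m/s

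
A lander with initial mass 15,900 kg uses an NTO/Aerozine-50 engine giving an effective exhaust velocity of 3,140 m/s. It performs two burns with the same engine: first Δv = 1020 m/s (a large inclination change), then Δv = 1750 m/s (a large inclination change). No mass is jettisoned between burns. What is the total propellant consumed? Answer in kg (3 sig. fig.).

After the first burn: m = 15900 × exp(−1020/3140.0) = 15900 × 0.72264 = 11,490 kg.
After the second burn: m = 11,490 × exp(−1750/3140.0) = 11,490 × 0.57274 = 6,580.78 kg.
Total propellant = m₀ − m_final = 15900 − 6,580.78 = 9,319.22 kg.

total propellant consumed ≈ 9320 kg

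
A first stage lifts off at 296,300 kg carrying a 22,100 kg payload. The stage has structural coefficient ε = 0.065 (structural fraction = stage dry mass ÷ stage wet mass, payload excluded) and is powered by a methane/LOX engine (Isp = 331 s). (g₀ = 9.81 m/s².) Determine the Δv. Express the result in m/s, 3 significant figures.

Stage wet mass = m₀ − payload = 296,300 − 22,100 = 274,200 kg.
Stage dry mass = ε × stage wet mass = 0.065 × 274,200 = 17,823 kg.
Burnout mass m_f = stage dry + payload = 17,823 + 22,100 = 39,923 kg.
v_e = Isp · g₀ = 331 × 9.81 = 3247.1 m/s.
Δv = v_e · ln(296,300/39,923) = 3247.1 × ln(7.422) = 3247.1 × 2.0044 ≈ 6509 m/s.

Δv ≈ 6510 m/s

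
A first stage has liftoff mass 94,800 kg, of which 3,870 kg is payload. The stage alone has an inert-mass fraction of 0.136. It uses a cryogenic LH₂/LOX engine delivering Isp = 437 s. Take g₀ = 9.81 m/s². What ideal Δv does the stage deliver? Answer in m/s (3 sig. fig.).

Stage wet mass = m₀ − payload = 94,800 − 3,870 = 90,930 kg.
Stage dry mass = ε × stage wet mass = 0.136 × 90,930 = 12,366.5 kg.
Burnout mass m_f = stage dry + payload = 12,366.5 + 3,870 = 16,236.5 kg.
v_e = Isp · g₀ = 437 × 9.81 = 4287.0 m/s.
Using Δv = v_e ln(m₀/m_f): Δv = v_e · ln(94,800/16,236.5) = 4287.0 × ln(5.839) = 4287.0 × 1.7645 ≈ 7564 m/s.

Δv ≈ 7560 m/s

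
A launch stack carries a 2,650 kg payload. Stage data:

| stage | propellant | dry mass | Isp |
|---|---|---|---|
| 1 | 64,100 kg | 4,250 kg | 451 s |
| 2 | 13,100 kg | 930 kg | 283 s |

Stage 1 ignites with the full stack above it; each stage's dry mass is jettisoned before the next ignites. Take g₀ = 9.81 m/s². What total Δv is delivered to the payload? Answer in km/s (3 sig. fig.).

Δv ≈ 10.5 km/s

Ignition mass of stage 1 = 64,100+4,250 + 13,100+930 + 2,650 = 85,030 kg.
Stage 1: m₀ = 85,030 kg, m_f = 85,030 − 64,100 = 20,930 kg; Δv = 451×9.81×ln(4.063) = 4424.3×1.4018 ≈ 6202 m/s.
Stage 2: m₀ = 16,680 kg, m_f = 16,680 − 13,100 = 3,580 kg; Δv = 283×9.81×ln(4.659) = 2776.2×1.5388 ≈ 4272 m/s.
Total Δv = 6202 + 4272 = 10474 m/s.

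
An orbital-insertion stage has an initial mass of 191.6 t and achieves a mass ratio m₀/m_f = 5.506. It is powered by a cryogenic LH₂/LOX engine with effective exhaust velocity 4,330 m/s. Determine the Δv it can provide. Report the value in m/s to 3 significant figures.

Δv ≈ 7390 m/s

Δv = v_e · ln(5.506) = 4330.0 × 1.7058 ≈ 7386.3 m/s.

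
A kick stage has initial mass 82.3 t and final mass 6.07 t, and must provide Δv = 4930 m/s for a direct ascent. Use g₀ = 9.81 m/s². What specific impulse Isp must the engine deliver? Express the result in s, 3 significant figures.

Isp ≈ 193 s

ln(m₀/m_f) = ln(82300/6070) = ln(13.56) = 2.6070.
From the ideal rocket equation, v_e = Δv / ln(m₀/m_f) = 4930 / 2.6070 = 1891.1 m/s.
Isp = v_e / g₀ = 1891.1 / 9.81 = 192.8 s.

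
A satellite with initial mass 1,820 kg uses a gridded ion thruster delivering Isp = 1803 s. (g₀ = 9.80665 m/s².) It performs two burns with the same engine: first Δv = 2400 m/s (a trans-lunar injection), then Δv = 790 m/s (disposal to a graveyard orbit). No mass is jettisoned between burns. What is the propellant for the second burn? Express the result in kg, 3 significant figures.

v_e = Isp · g₀ = 1803 × 9.80665 = 17681.4 m/s.
After the first burn: m = 1820 × exp(−2400/17681.4) = 1820 × 0.87307 = 1,588.99 kg.
After the second burn: m = 1,588.99 × exp(−790/17681.4) = 1,588.99 × 0.95630 = 1,519.55 kg.
Second-burn propellant = 1,588.99 − 1,519.55 = 69.44 kg.

propellant for the second burn ≈ 69.4 kg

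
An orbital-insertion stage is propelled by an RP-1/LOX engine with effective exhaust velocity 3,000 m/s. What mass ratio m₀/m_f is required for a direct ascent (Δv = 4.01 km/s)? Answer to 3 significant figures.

mass ratio ≈ 3.81

m₀/m_f = exp(Δv / v_e) = exp(4010 / 3000.0) = exp(1.3367) = 3.8063.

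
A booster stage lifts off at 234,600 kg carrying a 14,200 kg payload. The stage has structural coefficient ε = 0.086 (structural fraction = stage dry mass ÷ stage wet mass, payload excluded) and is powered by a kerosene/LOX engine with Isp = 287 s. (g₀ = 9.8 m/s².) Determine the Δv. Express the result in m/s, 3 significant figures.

Δv ≈ 5500 m/s

Stage wet mass = m₀ − payload = 234,600 − 14,200 = 220,400 kg.
Stage dry mass = ε × stage wet mass = 0.086 × 220,400 = 18,954.4 kg.
Burnout mass m_f = stage dry + payload = 18,954.4 + 14,200 = 33,154.4 kg.
v_e = Isp · g₀ = 287 × 9.8 = 2812.6 m/s.
Δv = v_e · ln(234,600/33,154.4) = 2812.6 × ln(7.076) = 2812.6 × 1.9567 ≈ 5503 m/s.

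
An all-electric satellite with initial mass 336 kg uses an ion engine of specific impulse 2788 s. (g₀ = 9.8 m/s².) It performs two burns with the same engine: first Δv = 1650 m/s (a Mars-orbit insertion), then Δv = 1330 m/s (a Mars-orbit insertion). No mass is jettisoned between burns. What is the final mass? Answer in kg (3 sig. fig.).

v_e = Isp · g₀ = 2788 × 9.8 = 27322.4 m/s.
After the first burn: m = 336 × exp(−1650/27322.4) = 336 × 0.94140 = 316.31 kg.
After the second burn: m = 316.31 × exp(−1330/27322.4) = 316.31 × 0.95249 = 301.282 kg.

final mass ≈ 301 kg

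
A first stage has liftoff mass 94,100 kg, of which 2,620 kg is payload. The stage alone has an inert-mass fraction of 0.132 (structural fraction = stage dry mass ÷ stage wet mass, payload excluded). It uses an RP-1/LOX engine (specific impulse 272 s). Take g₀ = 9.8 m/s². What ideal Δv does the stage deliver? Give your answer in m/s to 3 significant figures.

Stage wet mass = m₀ − payload = 94,100 − 2,620 = 91,480 kg.
Stage dry mass = ε × stage wet mass = 0.132 × 91,480 = 12,075.4 kg.
Burnout mass m_f = stage dry + payload = 12,075.4 + 2,620 = 14,695.4 kg.
v_e = Isp · g₀ = 272 × 9.8 = 2665.6 m/s.
By the Tsiolkovsky rocket equation, Δv = v_e · ln(94,100/14,695.4) = 2665.6 × ln(6.403) = 2665.6 × 1.8568 ≈ 4950 m/s.

Δv ≈ 4950 m/s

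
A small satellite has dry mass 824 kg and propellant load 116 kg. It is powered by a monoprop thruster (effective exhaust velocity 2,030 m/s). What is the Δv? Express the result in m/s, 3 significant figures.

Δv ≈ 267 m/s

m₀ = m_dry + m_prop = 824 + 116 = 940 kg.
Using Δv = v_e ln(m₀/m_f): Δv = v_e · ln(m₀/m_f) = 2030.0 × ln(1.141) = 2030.0 × 0.1317 ≈ 267.4 m/s.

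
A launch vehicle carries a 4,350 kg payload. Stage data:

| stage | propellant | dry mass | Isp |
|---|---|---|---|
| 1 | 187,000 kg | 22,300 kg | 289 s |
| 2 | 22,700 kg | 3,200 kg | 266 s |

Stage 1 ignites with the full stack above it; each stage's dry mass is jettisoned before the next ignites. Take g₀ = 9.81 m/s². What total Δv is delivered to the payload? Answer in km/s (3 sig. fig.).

Ignition mass of stage 1 = 187,000+22,300 + 22,700+3,200 + 4,350 = 239,550 kg.
Stage 1: m₀ = 239,550 kg, m_f = 239,550 − 187,000 = 52,550 kg; Δv = 289×9.81×ln(4.559) = 2835.1×1.5170 ≈ 4301 m/s.
Stage 2: m₀ = 30,250 kg, m_f = 30,250 − 22,700 = 7,550 kg; Δv = 266×9.81×ln(4.007) = 2609.5×1.3879 ≈ 3622 m/s.
Total Δv = 4301 + 3622 = 7923 m/s.

Δv ≈ 7.92 km/s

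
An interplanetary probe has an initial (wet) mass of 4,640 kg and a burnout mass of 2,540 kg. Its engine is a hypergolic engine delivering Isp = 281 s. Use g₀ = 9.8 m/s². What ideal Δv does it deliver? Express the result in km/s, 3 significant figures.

Δv ≈ 1.66 km/s

v_e = Isp · g₀ = 281 × 9.8 = 2753.8 m/s.
Δv = v_e · ln(m₀/m_f) = 2753.8 × ln(1.827) = 2753.8 × 0.6026 ≈ 1659.3 m/s.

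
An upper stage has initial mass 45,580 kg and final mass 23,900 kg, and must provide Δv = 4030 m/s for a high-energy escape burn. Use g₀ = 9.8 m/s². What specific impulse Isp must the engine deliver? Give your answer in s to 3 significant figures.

Isp ≈ 637 s

ln(m₀/m_f) = ln(45580/23900) = ln(1.907) = 0.6456.
v_e = Δv / ln(m₀/m_f) = 4030 / 0.6456 = 6242.3 m/s.
Isp = v_e / g₀ = 6242.3 / 9.8 = 637.0 s.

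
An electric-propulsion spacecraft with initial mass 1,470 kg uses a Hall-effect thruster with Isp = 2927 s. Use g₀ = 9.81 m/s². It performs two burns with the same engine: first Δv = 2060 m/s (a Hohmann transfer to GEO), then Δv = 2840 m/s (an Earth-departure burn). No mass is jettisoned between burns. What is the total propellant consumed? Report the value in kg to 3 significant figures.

total propellant consumed ≈ 231 kg

v_e = Isp · g₀ = 2927 × 9.81 = 28713.9 m/s.
After the first burn: m = 1470 × exp(−2060/28713.9) = 1470 × 0.93077 = 1,368.23 kg.
After the second burn: m = 1,368.23 × exp(−2840/28713.9) = 1,368.23 × 0.90583 = 1,239.38 kg.
Total propellant = m₀ − m_final = 1470 − 1,239.38 = 230.62 kg.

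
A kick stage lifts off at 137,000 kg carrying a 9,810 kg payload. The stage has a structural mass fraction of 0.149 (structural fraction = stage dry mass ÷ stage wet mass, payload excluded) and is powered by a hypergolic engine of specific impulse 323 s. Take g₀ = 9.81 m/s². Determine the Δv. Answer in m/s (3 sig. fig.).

Δv ≈ 4950 m/s

Stage wet mass = m₀ − payload = 137,000 − 9,810 = 127,190 kg.
Stage dry mass = ε × stage wet mass = 0.149 × 127,190 = 18,951.3 kg.
Burnout mass m_f = stage dry + payload = 18,951.3 + 9,810 = 28,761.3 kg.
v_e = Isp · g₀ = 323 × 9.81 = 3168.6 m/s.
Using Δv = v_e ln(m₀/m_f): Δv = v_e · ln(137,000/28,761.3) = 3168.6 × ln(4.763) = 3168.6 × 1.5610 ≈ 4946 m/s.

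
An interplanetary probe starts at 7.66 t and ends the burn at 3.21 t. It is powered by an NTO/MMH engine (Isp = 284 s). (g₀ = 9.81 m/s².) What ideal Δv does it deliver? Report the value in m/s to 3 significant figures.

Δv ≈ 2420 m/s

v_e = Isp · g₀ = 284 × 9.81 = 2786.0 m/s.
By the Tsiolkovsky rocket equation, Δv = v_e · ln(m₀/m_f) = 2786.0 × ln(2.386) = 2786.0 × 0.8697 ≈ 2423.1 m/s.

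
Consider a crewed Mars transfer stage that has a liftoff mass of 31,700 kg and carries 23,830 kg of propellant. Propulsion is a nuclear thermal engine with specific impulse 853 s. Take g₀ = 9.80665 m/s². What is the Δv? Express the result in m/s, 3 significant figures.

Δv ≈ 11700 m/s

v_e = Isp · g₀ = 853 × 9.80665 = 8365.1 m/s.
m_f = m₀ − m_prop = 31,700 − 23,830 = 7,870 kg.
From the ideal rocket equation, Δv = v_e · ln(m₀/m_f) = 8365.1 × ln(4.028) = 8365.1 × 1.3933 ≈ 11654.7 m/s.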